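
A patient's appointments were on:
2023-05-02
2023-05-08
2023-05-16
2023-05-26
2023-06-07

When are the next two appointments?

Intervals are 6, 8, 10, 12 days — an arithmetic progression with common difference 2.
Next gap: 14 days. 2023-06-07 + 14 days = 2023-06-21.
Next gap: 16 days. 2023-06-21 + 16 days = 2023-07-07.

2023-06-21, 2023-07-07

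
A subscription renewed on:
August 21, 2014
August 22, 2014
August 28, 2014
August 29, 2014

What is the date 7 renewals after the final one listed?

September 25, 2014

Gaps: 1, 6, 1 days — not constant, but cyclic with period 2.
The events fall on every Thursday and Friday.
The following Thursday is September 4, 2014.
The following Friday is September 5, 2014.
Next Thursday: September 11, 2014.
The following Friday is September 12, 2014.
Next Thursday: September 18, 2014.
Next Friday: September 19, 2014.
The following Thursday is September 25, 2014.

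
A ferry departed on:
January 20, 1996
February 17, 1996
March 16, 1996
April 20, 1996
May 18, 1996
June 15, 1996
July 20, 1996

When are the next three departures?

These are Saturdays at 28- or 35-day spacing (28, 28, 35, 28, 28, 35).
The pattern: 3rd Saturday of the month.
August 1996 — 3rd Saturday is August 17, 1996.
September 1996 — 3rd Saturday is September 21, 1996.
October 1996 — 3rd Saturday is October 19, 1996.

August 17, 1996; September 21, 1996; October 19, 1996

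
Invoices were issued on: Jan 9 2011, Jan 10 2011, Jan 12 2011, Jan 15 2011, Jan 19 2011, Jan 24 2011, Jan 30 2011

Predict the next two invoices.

Feb 6 2011, Feb 14 2011

Gaps: 1, 2, 3, 4, 5, 6 days — each gap is 1 larger than the previous one.
Next gap: 7 days. Jan 30 2011 + 7 days = Feb 6 2011.
Next gap: 8 days. Feb 6 2011 + 8 days = Feb 14 2011.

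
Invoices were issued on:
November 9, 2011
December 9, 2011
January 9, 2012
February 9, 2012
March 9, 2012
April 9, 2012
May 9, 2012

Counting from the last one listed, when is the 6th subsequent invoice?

November 9, 2012

The day-of-month is always 9 (30, 31, 31, 29, 31, 30 days between events).
So this recurs on the 9th of each month.
Next: June 2012 → June 9, 2012.
Next: July 2012 → July 9, 2012.
Next: August 2012 → August 9, 2012.
September 2012: September 9, 2012.
Next: October 2012 → October 9, 2012.
November 2012: November 9, 2012.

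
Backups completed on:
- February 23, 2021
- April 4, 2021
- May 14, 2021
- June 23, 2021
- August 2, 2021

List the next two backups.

Gaps between consecutive events: 40, 40, 40, 40 days — a constant 40-day interval.
August 2, 2021 + 40 days = September 11, 2021.
September 11, 2021 + 40 days = October 21, 2021.

September 11, 2021; October 21, 2021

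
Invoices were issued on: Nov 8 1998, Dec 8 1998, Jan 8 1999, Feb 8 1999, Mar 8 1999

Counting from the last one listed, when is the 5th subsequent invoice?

Aug 8 1999

The day-of-month is always 8 (30, 31, 31, 28 days between events).
So this recurs on the 8th of each month.
Next: April 1999 → Apr 8 1999.
Next: May 1999 → May 8 1999.
Next: June 1999 → Jun 8 1999.
July 1999: Jul 8 1999.
August 1999: Aug 8 1999.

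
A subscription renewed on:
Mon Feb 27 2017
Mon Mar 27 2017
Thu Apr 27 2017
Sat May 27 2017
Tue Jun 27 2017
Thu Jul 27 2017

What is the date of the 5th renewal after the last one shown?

Each date is the 27th; the gaps (28, 31, 30, 31, 30) track the month lengths.
The rule is the 27th of each month.
August 2017: Sun Aug 27 2017.
Next: September 2017 → Wed Sep 27 2017.
October 2017: Fri Oct 27 2017.
November 2017: Mon Nov 27 2017.
December 2017: Wed Dec 27 2017.

Wed Dec 27 2017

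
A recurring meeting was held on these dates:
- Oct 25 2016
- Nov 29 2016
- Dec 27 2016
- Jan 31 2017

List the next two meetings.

Feb 28 2017, Mar 28 2017

These are Tuesdays with 35, 28, 35-day gaps.
Each is the final Tuesday of its month — Nov 29 2016 is past the 28th, so '4th Tuesday' doesn't fit.
Last Tuesday of February 2017: Feb 28 2017.
Last Tuesday of March 2017: Mar 28 2017.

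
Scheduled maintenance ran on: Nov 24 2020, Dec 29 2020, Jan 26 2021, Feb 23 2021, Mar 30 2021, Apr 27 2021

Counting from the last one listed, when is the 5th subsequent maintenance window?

Every date is a Tuesday; gaps 35, 28, 28, 35, 28 days.
Each is the last Tuesday of its month (at least one falls on the 29th or later, ruling out '4th Tuesday').
May 2021 ends with Tuesday May 25 2021.
June 2021 ends with Tuesday Jun 29 2021.
July 2021 ends with Tuesday Jul 27 2021.
Last Tuesday of August 2021: Aug 31 2021.
Last Tuesday of September 2021: Sep 28 2021.

Sep 28 2021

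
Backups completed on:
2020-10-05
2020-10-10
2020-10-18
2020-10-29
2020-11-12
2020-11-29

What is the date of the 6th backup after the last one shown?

Gaps: 5, 8, 11, 14, 17 days — each gap is 3 larger than the previous one.
Next gap: 20 days. 2020-11-29 + 20 days = 2020-12-19.
Next gap: 23 days. 2020-12-19 + 23 days = 2021-01-11.
Next gap: 26 days. 2021-01-11 + 26 days = 2021-02-06.
Next gap: 29 days. 2021-02-06 + 29 days = 2021-03-07.
Next gap: 32 days. 2021-03-07 + 32 days = 2021-04-08.
Next gap: 35 days. 2021-04-08 + 35 days = 2021-05-13.

2021-05-13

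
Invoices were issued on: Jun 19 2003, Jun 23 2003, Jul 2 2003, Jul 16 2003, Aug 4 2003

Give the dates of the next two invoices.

Aug 28 2003, Sep 26 2003

Gaps: 4, 9, 14, 19 days — each gap is 5 larger than the previous one.
Next gap: 24 days. Aug 4 2003 + 24 days = Aug 28 2003.
Next gap: 29 days. Aug 28 2003 + 29 days = Sep 26 2003.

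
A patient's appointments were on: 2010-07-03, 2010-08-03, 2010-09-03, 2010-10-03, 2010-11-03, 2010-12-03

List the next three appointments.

2011-01-03, 2011-02-03, 2011-03-03

Gaps: 31, 31, 30, 31, 30 days — not constant. Every event is on the 3rd of the month.
Pattern: the 3rd of each month.
January 2011: 2011-01-03.
February 2011: 2011-02-03.
Next: March 2011 → 2011-03-03.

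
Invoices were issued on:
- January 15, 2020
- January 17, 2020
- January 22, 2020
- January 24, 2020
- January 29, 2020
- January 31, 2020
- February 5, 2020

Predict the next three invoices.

Every event lands on a Wednesday or Friday (gaps cycle 2, 5, 2, 5, 2, 5).
So the schedule is: every Wednesday and Friday.
Next Friday: February 7, 2020.
Next Wednesday: February 12, 2020.
The following Friday is February 14, 2020.

February 7, 2020; February 12, 2020; February 14, 2020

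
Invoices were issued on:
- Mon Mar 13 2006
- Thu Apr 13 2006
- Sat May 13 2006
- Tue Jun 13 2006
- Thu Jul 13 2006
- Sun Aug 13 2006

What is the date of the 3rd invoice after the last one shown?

Mon Nov 13 2006

Gaps: 31, 30, 31, 30, 31 days — not constant. Every event is on the 13th of the month.
Pattern: the 13th of each month.
Next: September 2006 → Wed Sep 13 2006.
Next: October 2006 → Fri Oct 13 2006.
Next: November 2006 → Mon Nov 13 2006.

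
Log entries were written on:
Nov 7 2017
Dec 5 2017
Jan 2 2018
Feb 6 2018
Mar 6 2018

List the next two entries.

Apr 3 2018, May 1 2018

Gaps: 28, 28, 35, 28 days — a mix of 28 and 35. Every date is a Tuesday.
Each is the 1st Tuesday of its month.
1st Tuesday of April 2018: Apr 3 2018.
1st Tuesday of May 2018: May 1 2018.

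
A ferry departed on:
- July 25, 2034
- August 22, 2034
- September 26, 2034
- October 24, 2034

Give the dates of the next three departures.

November 28, 2034; December 26, 2034; January 23, 2035

Gaps: 28, 35, 28 days — a mix of 28 and 35. Every date is a Tuesday.
Each is the 4th Tuesday of its month.
November 2034 — 4th Tuesday is November 28, 2034.
December 2034 — 4th Tuesday is December 26, 2034.
January 2035 — 4th Tuesday is January 23, 2035.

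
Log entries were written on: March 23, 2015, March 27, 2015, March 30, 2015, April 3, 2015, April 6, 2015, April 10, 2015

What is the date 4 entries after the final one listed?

Gaps: 4, 3, 4, 3, 4 days — not constant, but cyclic with period 2.
The events fall on every Monday and Friday.
The following Monday is April 13, 2015.
The following Friday is April 17, 2015.
Next Monday: April 20, 2015.
Next Friday: April 24, 2015.

April 24, 2015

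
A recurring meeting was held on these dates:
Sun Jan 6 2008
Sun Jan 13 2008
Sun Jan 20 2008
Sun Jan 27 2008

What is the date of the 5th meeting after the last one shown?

The spacing is 7, 7, 7 days — always 7 days.
Sun Jan 27 2008 + 7 days = Sun Feb 3 2008.
Sun Feb 3 2008 + 7 days = Sun Feb 10 2008.
Sun Feb 10 2008 + 7 days = Sun Feb 17 2008.
Sun Feb 17 2008 + 7 days = Sun Feb 24 2008.
Sun Feb 24 2008 + 7 days = Sun Mar 2 2008.

Sun Mar 2 2008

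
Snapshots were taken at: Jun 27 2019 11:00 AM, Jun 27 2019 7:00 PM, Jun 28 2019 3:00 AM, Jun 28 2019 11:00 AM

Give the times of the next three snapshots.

Spacing: 8, 8, 8 h — constant 8 h.
Jun 28 2019 11:00 AM + 8 h = Jun 28 2019 7:00 PM.
Jun 28 2019 7:00 PM + 8 h = Jun 29 2019 3:00 AM.
Jun 29 2019 3:00 AM + 8 h = Jun 29 2019 11:00 AM.

Jun 28 2019 7:00 PM, Jun 29 2019 3:00 AM, Jun 29 2019 11:00 AM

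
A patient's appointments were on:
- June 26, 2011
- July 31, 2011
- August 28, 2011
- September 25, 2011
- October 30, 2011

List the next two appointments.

November 27, 2011; December 25, 2011

Every date is a Sunday; gaps 35, 28, 28, 35 days.
Each is the last Sunday of its month (at least one falls on the 29th or later, ruling out '4th Sunday').
Last Sunday of November 2011: November 27, 2011.
Last Sunday of December 2011: December 25, 2011.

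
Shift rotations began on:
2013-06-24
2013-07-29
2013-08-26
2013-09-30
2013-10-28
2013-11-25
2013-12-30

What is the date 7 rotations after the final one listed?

2014-07-28

These are Mondays with 35, 28, 35, 28, 28, 35-day gaps.
Each is the final Monday of its month — 2013-07-29 is past the 28th, so '4th Monday' doesn't fit.
January 2014 ends with Monday 2014-01-27.
Last Monday of February 2014: 2014-02-24.
March 2014 ends with Monday 2014-03-31.
April 2014 ends with Monday 2014-04-28.
Last Monday of May 2014: 2014-05-26.
June 2014 ends with Monday 2014-06-30.
July 2014 ends with Monday 2014-07-28.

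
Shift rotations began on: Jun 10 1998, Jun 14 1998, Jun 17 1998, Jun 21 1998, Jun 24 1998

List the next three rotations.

Every event lands on a Wednesday or Sunday (gaps cycle 4, 3, 4, 3).
So the schedule is: every Wednesday and Sunday.
The following Sunday is Jun 28 1998.
Next Wednesday: Jul 1 1998.
The following Sunday is Jul 5 1998.

Jun 28 1998, Jul 1 1998, Jul 5 1998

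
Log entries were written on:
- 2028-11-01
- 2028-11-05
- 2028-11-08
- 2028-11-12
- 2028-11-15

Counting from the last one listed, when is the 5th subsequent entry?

2028-12-03

Gaps: 4, 3, 4, 3 days — not constant, but cyclic with period 2.
The events fall on every Wednesday and Sunday.
The following Sunday is 2028-11-19.
The following Wednesday is 2028-11-22.
The following Sunday is 2028-11-26.
The following Wednesday is 2028-11-29.
The following Sunday is 2028-12-03.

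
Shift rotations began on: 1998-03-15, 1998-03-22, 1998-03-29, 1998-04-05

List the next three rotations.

Every event comes 7 days after the last (7, 7, 7).
1998-04-05 + 7 days = 1998-04-12.
1998-04-12 + 7 days = 1998-04-19.
1998-04-19 + 7 days = 1998-04-26.

1998-04-12, 1998-04-19, 1998-04-26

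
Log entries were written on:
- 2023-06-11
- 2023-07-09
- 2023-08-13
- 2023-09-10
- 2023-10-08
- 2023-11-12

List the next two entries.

2023-12-10, 2024-01-14

Gaps: 28, 35, 28, 28, 35 days — a mix of 28 and 35. Every date is a Sunday.
Each is the 2nd Sunday of its month.
2nd Sunday of December 2023: 2023-12-10.
2nd Sunday of January 2024: 2024-01-14.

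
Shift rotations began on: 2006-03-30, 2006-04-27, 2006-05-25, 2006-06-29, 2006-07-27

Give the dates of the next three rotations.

2006-08-31, 2006-09-28, 2006-10-26

All Thursdays; the gaps (28, 28, 35, 28) vary with month length.
This is the last Thursday of each month.
Last Thursday of August 2006: 2006-08-31.
September 2006 ends with Thursday 2006-09-28.
October 2006 ends with Thursday 2006-10-26.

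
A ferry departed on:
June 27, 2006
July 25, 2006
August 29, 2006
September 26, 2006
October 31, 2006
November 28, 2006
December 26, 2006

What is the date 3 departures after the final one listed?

March 27, 2007

All Tuesdays; the gaps (28, 35, 28, 35, 28, 28) vary with month length.
This is the last Tuesday of each month.
January 2007 ends with Tuesday January 30, 2007.
Last Tuesday of February 2007: February 27, 2007.
Last Tuesday of March 2007: March 27, 2007.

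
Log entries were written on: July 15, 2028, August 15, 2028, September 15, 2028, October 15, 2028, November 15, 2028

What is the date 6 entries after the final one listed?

May 15, 2029

Gaps: 31, 31, 30, 31 days — not constant. Every event is on the 15th of the month.
Pattern: the 15th of each month.
December 2028: December 15, 2028.
Next: January 2029 → January 15, 2029.
February 2029: February 15, 2029.
March 2029: March 15, 2029.
Next: April 2029 → April 15, 2029.
Next: May 2029 → May 15, 2029.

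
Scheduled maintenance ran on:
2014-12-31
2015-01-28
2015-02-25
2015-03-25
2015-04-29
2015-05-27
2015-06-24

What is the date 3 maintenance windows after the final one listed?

2015-09-30

These are Wednesdays with 28, 28, 28, 35, 28, 28-day gaps.
Each is the final Wednesday of its month — 2014-12-31 is past the 28th, so '4th Wednesday' doesn't fit.
July 2015 ends with Wednesday 2015-07-29.
August 2015 ends with Wednesday 2015-08-26.
Last Wednesday of September 2015: 2015-09-30.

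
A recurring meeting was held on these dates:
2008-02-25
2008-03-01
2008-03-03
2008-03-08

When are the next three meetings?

The gap pattern 5, 2, 5 repeats every 2 events.
These are the Mondays and Saturdays of each week.
The following Monday is 2008-03-10.
Next Saturday: 2008-03-15.
The following Monday is 2008-03-17.

2008-03-10, 2008-03-15, 2008-03-17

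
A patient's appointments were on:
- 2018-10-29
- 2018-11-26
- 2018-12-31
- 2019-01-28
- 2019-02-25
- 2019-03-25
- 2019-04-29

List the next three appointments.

2019-05-27, 2019-06-24, 2019-07-29

Every date is a Monday; gaps 28, 35, 28, 28, 28, 35 days.
Each is the last Monday of its month (at least one falls on the 29th or later, ruling out '4th Monday').
Last Monday of May 2019: 2019-05-27.
Last Monday of June 2019: 2019-06-24.
July 2019 ends with Monday 2019-07-29.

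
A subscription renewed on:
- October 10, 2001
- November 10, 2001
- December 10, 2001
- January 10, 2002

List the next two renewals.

February 10, 2002; March 10, 2002

The day-of-month is always 10 (31, 30, 31 days between events).
So this recurs on the 10th of each month.
February 2002: February 10, 2002.
Next: March 2002 → March 10, 2002.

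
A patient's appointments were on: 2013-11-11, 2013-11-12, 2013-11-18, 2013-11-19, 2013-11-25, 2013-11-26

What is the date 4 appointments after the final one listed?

Gaps: 1, 6, 1, 6, 1 days — not constant, but cyclic with period 2.
The events fall on every Monday and Tuesday.
Next Monday: 2013-12-02.
The following Tuesday is 2013-12-03.
The following Monday is 2013-12-09.
The following Tuesday is 2013-12-10.

2013-12-10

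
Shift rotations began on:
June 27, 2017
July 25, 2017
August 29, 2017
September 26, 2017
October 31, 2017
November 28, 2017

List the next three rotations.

All Tuesdays; the gaps (28, 35, 28, 35, 28) vary with month length.
This is the last Tuesday of each month.
Last Tuesday of December 2017: December 26, 2017.
January 2018 ends with Tuesday January 30, 2018.
February 2018 ends with Tuesday February 27, 2018.

December 26, 2017; January 30, 2018; February 27, 2018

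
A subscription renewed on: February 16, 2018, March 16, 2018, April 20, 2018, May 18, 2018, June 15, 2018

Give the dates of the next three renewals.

July 20, 2018; August 17, 2018; September 21, 2018

All dates are Fridays, 28, 35, 28, 28 days apart.
Specifically, the 3rd Friday of each month.
July 2018 — 3rd Friday is July 20, 2018.
3rd Friday of August 2018: August 17, 2018.
September 2018 — 3rd Friday is September 21, 2018.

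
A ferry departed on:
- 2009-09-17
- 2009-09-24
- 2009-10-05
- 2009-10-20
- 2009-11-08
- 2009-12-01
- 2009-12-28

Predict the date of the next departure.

2010-01-28

The spacing grows by 4 each time: 7, 11, 15, 19, 23, 27 days.
Next gap: 31 days. 2009-12-28 + 31 days = 2010-01-28.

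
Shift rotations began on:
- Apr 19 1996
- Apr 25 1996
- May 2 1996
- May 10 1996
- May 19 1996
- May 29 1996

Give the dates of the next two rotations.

Jun 9 1996, Jun 21 1996

The spacing grows by 1 each time: 6, 7, 8, 9, 10 days.
Next gap: 11 days. May 29 1996 + 11 days = Jun 9 1996.
Next gap: 12 days. Jun 9 1996 + 12 days = Jun 21 1996.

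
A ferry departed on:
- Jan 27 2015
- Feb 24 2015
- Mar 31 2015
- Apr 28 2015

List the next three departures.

May 26 2015, Jun 30 2015, Jul 28 2015

All Tuesdays; the gaps (28, 35, 28) vary with month length.
This is the last Tuesday of each month.
May 2015 ends with Tuesday May 26 2015.
June 2015 ends with Tuesday Jun 30 2015.
July 2015 ends with Tuesday Jul 28 2015.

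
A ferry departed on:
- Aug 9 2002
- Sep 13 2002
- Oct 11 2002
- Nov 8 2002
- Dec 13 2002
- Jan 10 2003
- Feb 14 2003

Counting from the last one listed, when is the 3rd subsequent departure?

All dates are Fridays, 35, 28, 28, 35, 28, 35 days apart.
Specifically, the 2nd Friday of each month.
2nd Friday of March 2003: Mar 14 2003.
2nd Friday of April 2003: Apr 11 2003.
May 2003 — 2nd Friday is May 9 2003.

May 9 2003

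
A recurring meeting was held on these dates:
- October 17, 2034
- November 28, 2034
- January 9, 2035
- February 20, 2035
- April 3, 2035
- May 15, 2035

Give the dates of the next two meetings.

The spacing is 42, 42, 42, 42, 42 days — always 42 days.
May 15, 2035 + 42 days = June 26, 2035.
June 26, 2035 + 42 days = August 7, 2035.

June 26, 2035; August 7, 2035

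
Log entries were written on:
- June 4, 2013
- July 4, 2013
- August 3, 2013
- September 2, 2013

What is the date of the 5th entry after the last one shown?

January 30, 2014

The spacing is 30, 30, 30 days — always 30 days.
September 2, 2013 + 30 days = October 2, 2013.
October 2, 2013 + 30 days = November 1, 2013.
November 1, 2013 + 30 days = December 1, 2013.
December 1, 2013 + 30 days = December 31, 2013.
December 31, 2013 + 30 days = January 30, 2014.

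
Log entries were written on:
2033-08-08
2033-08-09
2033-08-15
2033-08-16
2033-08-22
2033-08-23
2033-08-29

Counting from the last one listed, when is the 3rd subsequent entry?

The gap pattern 1, 6, 1, 6, 1, 6 repeats every 2 events.
These are the Mondays and Tuesdays of each week.
Next Tuesday: 2033-08-30.
Next Monday: 2033-09-05.
Next Tuesday: 2033-09-06.

2033-09-06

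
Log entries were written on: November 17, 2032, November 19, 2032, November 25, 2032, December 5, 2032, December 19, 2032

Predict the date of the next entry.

January 6, 2033

Gaps: 2, 6, 10, 14 days — each gap is 4 larger than the previous one.
Next gap: 18 days. December 19, 2032 + 18 days = January 6, 2033.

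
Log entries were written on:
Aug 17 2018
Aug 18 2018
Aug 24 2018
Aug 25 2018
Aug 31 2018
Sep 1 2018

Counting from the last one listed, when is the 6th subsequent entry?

The gap pattern 1, 6, 1, 6, 1 repeats every 2 events.
These are the Fridays and Saturdays of each week.
Next Friday: Sep 7 2018.
Next Saturday: Sep 8 2018.
Next Friday: Sep 14 2018.
The following Saturday is Sep 15 2018.
Next Friday: Sep 21 2018.
The following Saturday is Sep 22 2018.

Sep 22 2018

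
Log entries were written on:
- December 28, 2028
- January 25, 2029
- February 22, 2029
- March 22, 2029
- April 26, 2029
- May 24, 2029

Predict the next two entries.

Gaps: 28, 28, 28, 35, 28 days — a mix of 28 and 35. Every date is a Thursday.
Each is the 4th Thursday of its month.
4th Thursday of June 2029: June 28, 2029.
4th Thursday of July 2029: July 26, 2029.

June 28, 2029; July 26, 2029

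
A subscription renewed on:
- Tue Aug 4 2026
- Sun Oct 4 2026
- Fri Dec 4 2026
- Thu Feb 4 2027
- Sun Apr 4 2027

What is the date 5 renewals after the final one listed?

Fri Feb 4 2028

Gaps: 61, 61, 62, 59 days — not constant. Every event is on the 4th of the month.
Pattern: the 4th of every 2 months.
Next: June 2027 → Fri Jun 4 2027.
Next: August 2027 → Wed Aug 4 2027.
October 2027: Mon Oct 4 2027.
December 2027: Sat Dec 4 2027.
Next: February 2028 → Fri Feb 4 2028.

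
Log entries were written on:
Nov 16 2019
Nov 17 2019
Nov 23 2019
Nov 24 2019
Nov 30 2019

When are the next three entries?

Dec 1 2019, Dec 7 2019, Dec 8 2019

Every event lands on a Saturday or Sunday (gaps cycle 1, 6, 1, 6).
So the schedule is: every Saturday and Sunday.
Next Sunday: Dec 1 2019.
Next Saturday: Dec 7 2019.
The following Sunday is Dec 8 2019.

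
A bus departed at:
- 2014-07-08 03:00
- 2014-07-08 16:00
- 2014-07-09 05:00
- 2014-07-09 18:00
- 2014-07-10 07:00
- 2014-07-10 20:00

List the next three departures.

2014-07-11 09:00, 2014-07-11 22:00, 2014-07-12 11:00

Spacing: 13, 13, 13, 13, 13 h — constant 13 h.
2014-07-10 20:00 + 13 h = 2014-07-11 09:00.
2014-07-11 09:00 + 13 h = 2014-07-11 22:00.
2014-07-11 22:00 + 13 h = 2014-07-12 11:00.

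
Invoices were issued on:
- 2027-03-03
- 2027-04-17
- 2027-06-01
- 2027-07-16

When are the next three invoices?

The spacing is 45, 45, 45 days — always 45 days.
2027-07-16 + 45 days = 2027-08-30.
2027-08-30 + 45 days = 2027-10-14.
2027-10-14 + 45 days = 2027-11-28.

2027-08-30, 2027-10-14, 2027-11-28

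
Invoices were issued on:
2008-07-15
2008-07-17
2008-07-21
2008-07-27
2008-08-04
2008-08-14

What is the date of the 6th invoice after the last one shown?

2008-11-24

Intervals are 2, 4, 6, 8, 10 days — an arithmetic progression with common difference 2.
Next gap: 12 days. 2008-08-14 + 12 days = 2008-08-26.
Next gap: 14 days. 2008-08-26 + 14 days = 2008-09-09.
Next gap: 16 days. 2008-09-09 + 16 days = 2008-09-25.
Next gap: 18 days. 2008-09-25 + 18 days = 2008-10-13.
Next gap: 20 days. 2008-10-13 + 20 days = 2008-11-02.
Next gap: 22 days. 2008-11-02 + 22 days = 2008-11-24.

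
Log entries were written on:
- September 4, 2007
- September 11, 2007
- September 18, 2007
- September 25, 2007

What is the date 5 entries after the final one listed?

October 30, 2007

The spacing is 7, 7, 7 days — always 7 days.
September 25, 2007 + 7 days = October 2, 2007.
October 2, 2007 + 7 days = October 9, 2007.
October 9, 2007 + 7 days = October 16, 2007.
October 16, 2007 + 7 days = October 23, 2007.
October 23, 2007 + 7 days = October 30, 2007.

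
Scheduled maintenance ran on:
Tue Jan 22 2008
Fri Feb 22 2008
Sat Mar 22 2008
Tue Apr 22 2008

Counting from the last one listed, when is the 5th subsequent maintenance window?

Each date is the 22nd; the gaps (31, 29, 31) track the month lengths.
The rule is the 22nd of each month.
Next: May 2008 → Thu May 22 2008.
Next: June 2008 → Sun Jun 22 2008.
Next: July 2008 → Tue Jul 22 2008.
August 2008: Fri Aug 22 2008.
September 2008: Mon Sep 22 2008.

Mon Sep 22 2008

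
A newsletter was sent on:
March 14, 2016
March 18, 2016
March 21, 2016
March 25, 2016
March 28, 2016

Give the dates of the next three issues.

Gaps: 4, 3, 4, 3 days — not constant, but cyclic with period 2.
The events fall on every Monday and Friday.
The following Friday is April 1, 2016.
The following Monday is April 4, 2016.
Next Friday: April 8, 2016.

April 1, 2016; April 4, 2016; April 8, 2016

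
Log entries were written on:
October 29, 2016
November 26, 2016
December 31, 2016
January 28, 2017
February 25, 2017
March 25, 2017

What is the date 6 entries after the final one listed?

September 30, 2017

All Saturdays; the gaps (28, 35, 28, 28, 28) vary with month length.
This is the last Saturday of each month.
April 2017 ends with Saturday April 29, 2017.
May 2017 ends with Saturday May 27, 2017.
Last Saturday of June 2017: June 24, 2017.
July 2017 ends with Saturday July 29, 2017.
August 2017 ends with Saturday August 26, 2017.
September 2017 ends with Saturday September 30, 2017.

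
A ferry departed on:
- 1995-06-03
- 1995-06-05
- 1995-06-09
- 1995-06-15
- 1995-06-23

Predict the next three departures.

Intervals are 2, 4, 6, 8 days — an arithmetic progression with common difference 2.
Next gap: 10 days. 1995-06-23 + 10 days = 1995-07-03.
Next gap: 12 days. 1995-07-03 + 12 days = 1995-07-15.
Next gap: 14 days. 1995-07-15 + 14 days = 1995-07-29.

1995-07-03, 1995-07-15, 1995-07-29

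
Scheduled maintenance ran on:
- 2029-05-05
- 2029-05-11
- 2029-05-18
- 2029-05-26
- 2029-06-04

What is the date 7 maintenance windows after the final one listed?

Gaps: 6, 7, 8, 9 days — each gap is 1 larger than the previous one.
Next gap: 10 days. 2029-06-04 + 10 days = 2029-06-14.
Next gap: 11 days. 2029-06-14 + 11 days = 2029-06-25.
Next gap: 12 days. 2029-06-25 + 12 days = 2029-07-07.
Next gap: 13 days. 2029-07-07 + 13 days = 2029-07-20.
Next gap: 14 days. 2029-07-20 + 14 days = 2029-08-03.
Next gap: 15 days. 2029-08-03 + 15 days = 2029-08-18.
Next gap: 16 days. 2029-08-18 + 16 days = 2029-09-03.

2029-09-03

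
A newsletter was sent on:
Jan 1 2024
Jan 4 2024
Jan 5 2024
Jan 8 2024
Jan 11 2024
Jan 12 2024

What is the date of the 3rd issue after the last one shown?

Jan 19 2024

The gap pattern 3, 1, 3, 3, 1 repeats every 3 events.
These are the Mondays, Thursdays and Fridays of each week.
The following Monday is Jan 15 2024.
The following Thursday is Jan 18 2024.
The following Friday is Jan 19 2024.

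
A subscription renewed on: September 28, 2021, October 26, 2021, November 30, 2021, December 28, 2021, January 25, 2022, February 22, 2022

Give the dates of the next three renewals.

March 29, 2022; April 26, 2022; May 31, 2022

All Tuesdays; the gaps (28, 35, 28, 28, 28) vary with month length.
This is the last Tuesday of each month.
Last Tuesday of March 2022: March 29, 2022.
Last Tuesday of April 2022: April 26, 2022.
May 2022 ends with Tuesday May 31, 2022.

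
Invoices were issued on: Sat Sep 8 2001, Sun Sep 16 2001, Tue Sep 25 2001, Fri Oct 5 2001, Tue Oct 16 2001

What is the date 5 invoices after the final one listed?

The spacing grows by 1 each time: 8, 9, 10, 11 days.
Next gap: 12 days. Tue Oct 16 2001 + 12 days = Sun Oct 28 2001.
Next gap: 13 days. Sun Oct 28 2001 + 13 days = Sat Nov 10 2001.
Next gap: 14 days. Sat Nov 10 2001 + 14 days = Sat Nov 24 2001.
Next gap: 15 days. Sat Nov 24 2001 + 15 days = Sun Dec 9 2001.
Next gap: 16 days. Sun Dec 9 2001 + 16 days = Tue Dec 25 2001.

Tue Dec 25 2001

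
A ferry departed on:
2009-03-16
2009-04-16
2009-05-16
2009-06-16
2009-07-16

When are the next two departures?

Each date is the 16th; the gaps (31, 30, 31, 30) track the month lengths.
The rule is the 16th of each month.
August 2009: 2009-08-16.
September 2009: 2009-09-16.

2009-08-16, 2009-09-16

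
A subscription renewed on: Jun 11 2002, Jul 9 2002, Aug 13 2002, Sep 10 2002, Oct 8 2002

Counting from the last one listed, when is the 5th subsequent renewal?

Mar 11 2003

All dates are Tuesdays, 28, 35, 28, 28 days apart.
Specifically, the 2nd Tuesday of each month.
2nd Tuesday of November 2002: Nov 12 2002.
December 2002 — 2nd Tuesday is Dec 10 2002.
2nd Tuesday of January 2003: Jan 14 2003.
2nd Tuesday of February 2003: Feb 11 2003.
March 2003 — 2nd Tuesday is Mar 11 2003.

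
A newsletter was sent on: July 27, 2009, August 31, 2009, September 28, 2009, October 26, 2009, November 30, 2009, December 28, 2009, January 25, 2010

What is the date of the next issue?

February 22, 2010

Every date is a Monday; gaps 35, 28, 28, 35, 28, 28 days.
Each is the last Monday of its month (at least one falls on the 29th or later, ruling out '4th Monday').
Last Monday of February 2010: February 22, 2010.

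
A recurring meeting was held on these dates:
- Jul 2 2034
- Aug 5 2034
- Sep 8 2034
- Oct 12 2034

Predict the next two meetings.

The spacing is 34, 34, 34 days — always 34 days.
Oct 12 2034 + 34 days = Nov 15 2034.
Nov 15 2034 + 34 days = Dec 19 2034.

Nov 15 2034, Dec 19 2034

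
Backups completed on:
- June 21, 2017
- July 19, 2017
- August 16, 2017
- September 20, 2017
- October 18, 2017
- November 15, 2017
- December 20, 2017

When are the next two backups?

January 17, 2018; February 21, 2018

Gaps: 28, 28, 35, 28, 28, 35 days — a mix of 28 and 35. Every date is a Wednesday.
Each is the 3rd Wednesday of its month.
January 2018 — 3rd Wednesday is January 17, 2018.
3rd Wednesday of February 2018: February 21, 2018.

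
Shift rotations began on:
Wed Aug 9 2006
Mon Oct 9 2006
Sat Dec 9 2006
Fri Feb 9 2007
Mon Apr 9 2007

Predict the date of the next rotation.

Gaps: 61, 61, 62, 59 days — not constant. Every event is on the 9th of the month.
Pattern: the 9th of every 2 months.
Next: June 2007 → Sat Jun 9 2007.

Sat Jun 9 2007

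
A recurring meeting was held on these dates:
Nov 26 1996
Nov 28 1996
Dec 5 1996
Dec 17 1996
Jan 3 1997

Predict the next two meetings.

Gaps: 2, 7, 12, 17 days — each gap is 5 larger than the previous one.
Next gap: 22 days. Jan 3 1997 + 22 days = Jan 25 1997.
Next gap: 27 days. Jan 25 1997 + 27 days = Feb 21 1997.

Jan 25 1997, Feb 21 1997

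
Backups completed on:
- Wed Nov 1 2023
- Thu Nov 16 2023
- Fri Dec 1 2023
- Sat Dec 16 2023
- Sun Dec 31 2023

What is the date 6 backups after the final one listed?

Every event comes 15 days after the last (15, 15, 15, 15).
Sun Dec 31 2023 + 15 days = Mon Jan 15 2024.
Mon Jan 15 2024 + 15 days = Tue Jan 30 2024.
Tue Jan 30 2024 + 15 days = Wed Feb 14 2024.
Wed Feb 14 2024 + 15 days = Thu Feb 29 2024.
Thu Feb 29 2024 + 15 days = Fri Mar 15 2024.
Fri Mar 15 2024 + 15 days = Sat Mar 30 2024.

Sat Mar 30 2024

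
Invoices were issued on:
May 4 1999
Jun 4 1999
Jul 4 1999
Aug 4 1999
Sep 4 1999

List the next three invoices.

The day-of-month is always 4 (31, 30, 31, 31 days between events).
So this recurs on the 4th of each month.
October 1999: Oct 4 1999.
Next: November 1999 → Nov 4 1999.
December 1999: Dec 4 1999.

Oct 4 1999, Nov 4 1999, Dec 4 1999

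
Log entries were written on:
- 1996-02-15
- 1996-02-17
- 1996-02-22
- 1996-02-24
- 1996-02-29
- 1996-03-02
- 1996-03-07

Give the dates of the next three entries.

1996-03-09, 1996-03-14, 1996-03-16

The gap pattern 2, 5, 2, 5, 2, 5 repeats every 2 events.
These are the Thursdays and Saturdays of each week.
The following Saturday is 1996-03-09.
The following Thursday is 1996-03-14.
Next Saturday: 1996-03-16.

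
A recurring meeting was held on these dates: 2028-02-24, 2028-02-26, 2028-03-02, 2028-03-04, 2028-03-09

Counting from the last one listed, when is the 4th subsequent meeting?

The gap pattern 2, 5, 2, 5 repeats every 2 events.
These are the Thursdays and Saturdays of each week.
The following Saturday is 2028-03-11.
Next Thursday: 2028-03-16.
Next Saturday: 2028-03-18.
The following Thursday is 2028-03-23.

2028-03-23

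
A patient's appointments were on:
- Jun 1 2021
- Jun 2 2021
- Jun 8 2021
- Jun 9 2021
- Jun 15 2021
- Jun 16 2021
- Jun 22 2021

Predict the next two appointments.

Every event lands on a Tuesday or Wednesday (gaps cycle 1, 6, 1, 6, 1, 6).
So the schedule is: every Tuesday and Wednesday.
Next Wednesday: Jun 23 2021.
Next Tuesday: Jun 29 2021.

Jun 23 2021, Jun 29 2021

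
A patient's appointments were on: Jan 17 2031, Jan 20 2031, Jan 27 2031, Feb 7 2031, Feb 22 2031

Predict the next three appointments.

Mar 13 2031, Apr 5 2031, May 2 2031

Intervals are 3, 7, 11, 15 days — an arithmetic progression with common difference 4.
Next gap: 19 days. Feb 22 2031 + 19 days = Mar 13 2031.
Next gap: 23 days. Mar 13 2031 + 23 days = Apr 5 2031.
Next gap: 27 days. Apr 5 2031 + 27 days = May 2 2031.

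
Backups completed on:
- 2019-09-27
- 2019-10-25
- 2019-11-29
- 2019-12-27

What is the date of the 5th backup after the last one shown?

2020-05-29

All Fridays; the gaps (28, 35, 28) vary with month length.
This is the last Friday of each month.
January 2020 ends with Friday 2020-01-31.
February 2020 ends with Friday 2020-02-28.
March 2020 ends with Friday 2020-03-27.
April 2020 ends with Friday 2020-04-24.
Last Friday of May 2020: 2020-05-29.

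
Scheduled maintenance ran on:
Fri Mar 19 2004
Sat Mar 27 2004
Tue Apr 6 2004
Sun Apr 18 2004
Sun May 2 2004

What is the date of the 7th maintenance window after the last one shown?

Sun Oct 3 2004

The spacing grows by 2 each time: 8, 10, 12, 14 days.
Next gap: 16 days. Sun May 2 2004 + 16 days = Tue May 18 2004.
Next gap: 18 days. Tue May 18 2004 + 18 days = Sat Jun 5 2004.
Next gap: 20 days. Sat Jun 5 2004 + 20 days = Fri Jun 25 2004.
Next gap: 22 days. Fri Jun 25 2004 + 22 days = Sat Jul 17 2004.
Next gap: 24 days. Sat Jul 17 2004 + 24 days = Tue Aug 10 2004.
Next gap: 26 days. Tue Aug 10 2004 + 26 days = Sun Sep 5 2004.
Next gap: 28 days. Sun Sep 5 2004 + 28 days = Sun Oct 3 2004.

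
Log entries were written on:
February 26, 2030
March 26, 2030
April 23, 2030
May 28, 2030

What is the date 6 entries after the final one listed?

November 26, 2030

Gaps: 28, 28, 35 days — a mix of 28 and 35. Every date is a Tuesday.
Each is the 4th Tuesday of its month.
June 2030 — 4th Tuesday is June 25, 2030.
July 2030 — 4th Tuesday is July 23, 2030.
4th Tuesday of August 2030: August 27, 2030.
September 2030 — 4th Tuesday is September 24, 2030.
October 2030 — 4th Tuesday is October 22, 2030.
4th Tuesday of November 2030: November 26, 2030.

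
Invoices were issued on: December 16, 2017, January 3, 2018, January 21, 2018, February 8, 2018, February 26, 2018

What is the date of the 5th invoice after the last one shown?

Gaps between consecutive events: 18, 18, 18, 18 days — a constant 18-day interval.
February 26, 2018 + 18 days = March 16, 2018.
March 16, 2018 + 18 days = April 3, 2018.
April 3, 2018 + 18 days = April 21, 2018.
April 21, 2018 + 18 days = May 9, 2018.
May 9, 2018 + 18 days = May 27, 2018.

May 27, 2018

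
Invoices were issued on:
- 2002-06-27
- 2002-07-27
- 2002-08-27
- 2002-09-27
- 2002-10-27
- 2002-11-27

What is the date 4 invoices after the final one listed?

The day-of-month is always 27 (30, 31, 31, 30, 31 days between events).
So this recurs on the 27th of each month.
December 2002: 2002-12-27.
Next: January 2003 → 2003-01-27.
Next: February 2003 → 2003-02-27.
Next: March 2003 → 2003-03-27.

2003-03-27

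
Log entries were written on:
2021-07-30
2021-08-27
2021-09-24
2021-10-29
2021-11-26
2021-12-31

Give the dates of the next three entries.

2022-01-28, 2022-02-25, 2022-03-25

All Fridays; the gaps (28, 28, 35, 28, 35) vary with month length.
This is the last Friday of each month.
January 2022 ends with Friday 2022-01-28.
Last Friday of February 2022: 2022-02-25.
March 2022 ends with Friday 2022-03-25.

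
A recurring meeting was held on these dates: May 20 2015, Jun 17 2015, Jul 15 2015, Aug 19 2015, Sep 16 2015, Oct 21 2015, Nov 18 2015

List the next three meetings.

Dec 16 2015, Jan 20 2016, Feb 17 2016

These are Wednesdays at 28- or 35-day spacing (28, 28, 35, 28, 35, 28).
The pattern: 3rd Wednesday of the month.
3rd Wednesday of December 2015: Dec 16 2015.
January 2016 — 3rd Wednesday is Jan 20 2016.
3rd Wednesday of February 2016: Feb 17 2016.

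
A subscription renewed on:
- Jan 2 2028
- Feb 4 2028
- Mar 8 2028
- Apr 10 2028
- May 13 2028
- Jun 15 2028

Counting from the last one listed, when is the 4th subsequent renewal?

Gaps between consecutive events: 33, 33, 33, 33, 33 days — a constant 33-day interval.
Jun 15 2028 + 33 days = Jul 18 2028.
Jul 18 2028 + 33 days = Aug 20 2028.
Aug 20 2028 + 33 days = Sep 22 2028.
Sep 22 2028 + 33 days = Oct 25 2028.

Oct 25 2028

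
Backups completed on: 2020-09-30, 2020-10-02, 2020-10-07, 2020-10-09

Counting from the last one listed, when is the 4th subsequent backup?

The gap pattern 2, 5, 2 repeats every 2 events.
These are the Wednesdays and Fridays of each week.
The following Wednesday is 2020-10-14.
Next Friday: 2020-10-16.
Next Wednesday: 2020-10-21.
The following Friday is 2020-10-23.

2020-10-23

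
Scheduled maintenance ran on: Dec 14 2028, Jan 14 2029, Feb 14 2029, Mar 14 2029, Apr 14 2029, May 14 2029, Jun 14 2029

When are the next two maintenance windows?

Each date is the 14th; the gaps (31, 31, 28, 31, 30, 31) track the month lengths.
The rule is the 14th of each month.
July 2029: Jul 14 2029.
August 2029: Aug 14 2029.

Jul 14 2029, Aug 14 2029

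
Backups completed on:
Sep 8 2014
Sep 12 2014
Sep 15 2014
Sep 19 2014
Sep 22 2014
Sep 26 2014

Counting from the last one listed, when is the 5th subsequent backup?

Gaps: 4, 3, 4, 3, 4 days — not constant, but cyclic with period 2.
The events fall on every Monday and Friday.
Next Monday: Sep 29 2014.
The following Friday is Oct 3 2014.
The following Monday is Oct 6 2014.
The following Friday is Oct 10 2014.
The following Monday is Oct 13 2014.

Oct 13 2014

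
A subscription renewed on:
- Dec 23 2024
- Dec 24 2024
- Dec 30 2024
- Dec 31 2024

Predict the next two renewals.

Jan 6 2025, Jan 7 2025

The gap pattern 1, 6, 1 repeats every 2 events.
These are the Mondays and Tuesdays of each week.
Next Monday: Jan 6 2025.
The following Tuesday is Jan 7 2025.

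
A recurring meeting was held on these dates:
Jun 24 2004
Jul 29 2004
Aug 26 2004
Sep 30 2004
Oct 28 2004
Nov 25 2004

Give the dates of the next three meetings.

These are Thursdays with 35, 28, 35, 28, 28-day gaps.
Each is the final Thursday of its month — Jul 29 2004 is past the 28th, so '4th Thursday' doesn't fit.
December 2004 ends with Thursday Dec 30 2004.
Last Thursday of January 2005: Jan 27 2005.
Last Thursday of February 2005: Feb 24 2005.

Dec 30 2004, Jan 27 2005, Feb 24 2005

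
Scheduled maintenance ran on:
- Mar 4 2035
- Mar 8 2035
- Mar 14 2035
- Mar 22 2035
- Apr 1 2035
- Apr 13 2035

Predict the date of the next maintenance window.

Apr 27 2035

Gaps: 4, 6, 8, 10, 12 days — each gap is 2 larger than the previous one.
Next gap: 14 days. Apr 13 2035 + 14 days = Apr 27 2035.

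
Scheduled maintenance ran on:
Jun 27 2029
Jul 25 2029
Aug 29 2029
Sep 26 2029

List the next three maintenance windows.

These are Wednesdays with 28, 35, 28-day gaps.
Each is the final Wednesday of its month — Aug 29 2029 is past the 28th, so '4th Wednesday' doesn't fit.
Last Wednesday of October 2029: Oct 31 2029.
Last Wednesday of November 2029: Nov 28 2029.
December 2029 ends with Wednesday Dec 26 2029.

Oct 31 2029, Nov 28 2029, Dec 26 2029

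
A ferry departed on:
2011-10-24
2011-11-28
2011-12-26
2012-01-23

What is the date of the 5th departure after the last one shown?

These are Mondays at 28- or 35-day spacing (35, 28, 28).
The pattern: 4th Monday of the month.
February 2012 — 4th Monday is 2012-02-27.
March 2012 — 4th Monday is 2012-03-26.
April 2012 — 4th Monday is 2012-04-23.
May 2012 — 4th Monday is 2012-05-28.
4th Monday of June 2012: 2012-06-25.

2012-06-25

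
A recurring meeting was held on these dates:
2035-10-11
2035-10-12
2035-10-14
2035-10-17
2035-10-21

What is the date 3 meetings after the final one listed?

Gaps: 1, 2, 3, 4 days — each gap is 1 larger than the previous one.
Next gap: 5 days. 2035-10-21 + 5 days = 2035-10-26.
Next gap: 6 days. 2035-10-26 + 6 days = 2035-11-01.
Next gap: 7 days. 2035-11-01 + 7 days = 2035-11-08.

2035-11-08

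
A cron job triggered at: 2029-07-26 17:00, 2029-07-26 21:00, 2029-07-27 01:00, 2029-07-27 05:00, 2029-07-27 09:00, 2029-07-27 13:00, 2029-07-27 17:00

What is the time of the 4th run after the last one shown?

2029-07-28 09:00

Gaps: 4, 4, 4, 4, 4, 4 hours — each event is 4 hours after the previous one.
2029-07-27 17:00 + 4 h = 2029-07-27 21:00.
2029-07-27 21:00 + 4 h = 2029-07-28 01:00.
2029-07-28 01:00 + 4 h = 2029-07-28 05:00.
2029-07-28 05:00 + 4 h = 2029-07-28 09:00.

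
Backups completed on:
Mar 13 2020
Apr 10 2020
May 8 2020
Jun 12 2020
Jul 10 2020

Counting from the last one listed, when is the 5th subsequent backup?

Dec 11 2020

Gaps: 28, 28, 35, 28 days — a mix of 28 and 35. Every date is a Friday.
Each is the 2nd Friday of its month.
2nd Friday of August 2020: Aug 14 2020.
2nd Friday of September 2020: Sep 11 2020.
2nd Friday of October 2020: Oct 9 2020.
November 2020 — 2nd Friday is Nov 13 2020.
2nd Friday of December 2020: Dec 11 2020.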